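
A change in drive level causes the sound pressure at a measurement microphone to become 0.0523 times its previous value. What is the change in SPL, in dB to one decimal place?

SPL change from a pressure ratio uses the 20·log₁₀ form:
20·log₁₀(0.0523) = -25.6 dB.

-25.6 dB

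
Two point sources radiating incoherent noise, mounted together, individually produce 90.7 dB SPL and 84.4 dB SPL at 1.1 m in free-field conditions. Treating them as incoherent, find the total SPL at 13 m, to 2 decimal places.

Combined at 1.1 m: 10·log₁₀(10^(90.7/10)+10^(84.4/10)) = 91.615 dB SPL.
Then apply −20·log₁₀(13/1.1) = -21.451 dB → 70.16 dB SPL.

70.16 dB SPL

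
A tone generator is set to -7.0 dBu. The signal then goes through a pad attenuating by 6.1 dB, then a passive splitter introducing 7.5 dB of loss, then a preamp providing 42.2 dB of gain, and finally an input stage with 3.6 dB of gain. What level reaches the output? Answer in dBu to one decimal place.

Cascaded gains and losses add directly in dB.
-7.0 − 6.1 − 7.5 + 42.2 + 3.6 = +25.2 dBu.

+25.2 dBu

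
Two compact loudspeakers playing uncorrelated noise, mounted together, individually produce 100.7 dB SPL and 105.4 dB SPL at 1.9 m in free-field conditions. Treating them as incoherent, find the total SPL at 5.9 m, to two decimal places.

96.83 dB SPL

Combined at 1.9 m: 10·log₁₀(10^(100.7/10)+10^(105.4/10)) = 106.667 dB SPL.
Then apply −20·log₁₀(5.9/1.9) = -9.842 dB → 96.83 dB SPL.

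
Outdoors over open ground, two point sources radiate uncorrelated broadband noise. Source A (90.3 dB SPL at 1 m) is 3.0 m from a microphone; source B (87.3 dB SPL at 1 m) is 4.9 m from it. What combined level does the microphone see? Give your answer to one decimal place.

At the listener: L_A = 90.3 − 20·log₁₀(3.0) = 80.76 dB; L_B = 87.3 − 20·log₁₀(4.9) = 73.50 dB.
Combined: 10·log₁₀(10^(80.76/10)+10^(73.50/10)) = 81.5 dB SPL.

81.5 dB SPL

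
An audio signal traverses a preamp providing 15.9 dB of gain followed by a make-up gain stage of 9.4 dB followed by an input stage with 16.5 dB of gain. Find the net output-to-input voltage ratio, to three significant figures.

Net gain = 15.9 + 9.4 + 16.5 = 41.8 dB.
Voltage ratio = 10^(41.8/20) = 123.

123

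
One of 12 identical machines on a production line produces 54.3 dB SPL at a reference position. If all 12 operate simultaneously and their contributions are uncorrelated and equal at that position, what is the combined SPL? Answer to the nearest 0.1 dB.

12 equal incoherent sources raise the level by 10·log₁₀(12) = 10.79 dB.
L_total = 54.3 + 10.79 = 65.1 dB SPL.

65.1 dB SPL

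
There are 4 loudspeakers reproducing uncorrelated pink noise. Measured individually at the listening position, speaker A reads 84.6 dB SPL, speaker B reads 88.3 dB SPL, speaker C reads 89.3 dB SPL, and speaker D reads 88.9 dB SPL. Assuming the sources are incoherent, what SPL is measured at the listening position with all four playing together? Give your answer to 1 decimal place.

Incoherent sources sum as intensities:
L_total = 10·log₁₀(10^(84.6/10) + 10^(88.3/10) + 10^(89.3/10) + 10^(88.9/10)) = 10·log₁₀(2592000000) = 94.1 dB SPL.

94.1 dB SPL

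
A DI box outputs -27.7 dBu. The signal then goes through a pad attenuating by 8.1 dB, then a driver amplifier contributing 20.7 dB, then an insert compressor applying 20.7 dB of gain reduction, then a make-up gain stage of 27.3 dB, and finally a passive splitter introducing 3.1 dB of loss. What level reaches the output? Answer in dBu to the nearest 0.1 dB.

-11.6 dBu

In dB, series stages simply add:
-27.7 − 8.1 + 20.7 − 20.7 + 27.3 − 3.1 = -11.6 dBu.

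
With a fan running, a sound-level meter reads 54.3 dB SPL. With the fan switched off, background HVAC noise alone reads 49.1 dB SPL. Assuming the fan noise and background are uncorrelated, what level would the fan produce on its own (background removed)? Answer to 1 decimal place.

52.7 dB SPL

Remove the background by subtracting linear intensities:
L_src = 10·log₁₀(10^(54.3/10) − 10^(49.1/10)) = 10·log₁₀(187900) = 52.7 dB SPL.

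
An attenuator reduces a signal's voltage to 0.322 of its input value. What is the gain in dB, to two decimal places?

-9.84 dB

Voltage is an amplitude quantity, so gain = 20·log₁₀(V_out/V_in).
20·log₁₀(0.322) = -9.84 dB.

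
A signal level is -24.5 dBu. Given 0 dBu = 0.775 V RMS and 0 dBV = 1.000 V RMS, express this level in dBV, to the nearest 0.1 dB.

-26.7 dBV

The offset between the scales is 20·log₁₀(0.775/1.000) = −2.214 dB.
So dBV = -24.5 − 2.214 = -26.7 dBV.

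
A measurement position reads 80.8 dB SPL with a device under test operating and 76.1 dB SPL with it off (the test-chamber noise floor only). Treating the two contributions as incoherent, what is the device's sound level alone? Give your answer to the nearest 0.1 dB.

79.0 dB SPL

Background correction is a power subtraction:
L_src = 10·log₁₀(10^(80.8/10) − 10^(76.1/10)) = 10·log₁₀(79490000) = 79.0 dB SPL.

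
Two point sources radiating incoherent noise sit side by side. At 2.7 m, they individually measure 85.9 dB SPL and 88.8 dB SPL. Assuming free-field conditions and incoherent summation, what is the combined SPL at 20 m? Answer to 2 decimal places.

73.20 dB SPL

Combined at 2.7 m: 10·log₁₀(10^(85.9/10)+10^(88.8/10)) = 90.598 dB SPL.
Then apply −20·log₁₀(20/2.7) = -17.393 dB → 73.20 dB SPL.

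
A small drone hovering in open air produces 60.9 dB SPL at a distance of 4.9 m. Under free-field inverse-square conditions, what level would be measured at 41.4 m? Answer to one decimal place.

Inverse-square spreading gives ΔL = −20·log₁₀(d₂/d₁).
ΔL = −20·log₁₀(41.4/4.9) = -18.54 dB, so L₂ = 60.9 + (-18.54) = 42.4 dB SPL.

42.4 dB SPL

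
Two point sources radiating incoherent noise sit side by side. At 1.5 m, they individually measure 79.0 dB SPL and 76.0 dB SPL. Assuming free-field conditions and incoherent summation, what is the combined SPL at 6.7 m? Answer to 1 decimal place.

67.8 dB SPL

Combined at 1.5 m: 10·log₁₀(10^(79.0/10)+10^(76.0/10)) = 80.76 dB SPL.
Then apply −20·log₁₀(6.7/1.5) = -13.00 dB → 67.8 dB SPL.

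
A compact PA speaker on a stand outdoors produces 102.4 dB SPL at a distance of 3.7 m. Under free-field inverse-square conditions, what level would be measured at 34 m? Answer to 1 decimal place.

Inverse-square spreading gives ΔL = −20·log₁₀(d₂/d₁).
ΔL = −20·log₁₀(34/3.7) = -19.27 dB, so L₂ = 102.4 + (-19.27) = 83.1 dB SPL.

83.1 dB SPL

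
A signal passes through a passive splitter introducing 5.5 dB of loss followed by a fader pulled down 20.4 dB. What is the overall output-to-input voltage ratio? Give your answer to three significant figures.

Net gain = (−5.5) + (−20.4) = -25.9 dB.
Voltage ratio = 10^(-25.9/20) = 0.0507.

0.0507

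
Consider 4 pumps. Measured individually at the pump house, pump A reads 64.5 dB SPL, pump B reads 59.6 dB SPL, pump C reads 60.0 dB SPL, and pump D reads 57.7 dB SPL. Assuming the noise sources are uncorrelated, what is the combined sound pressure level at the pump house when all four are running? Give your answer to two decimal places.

Uncorrelated sources add in intensity (power), not in dB.
L_total = 10·log₁₀(10^(64.5/10) + 10^(59.6/10) + 10^(60.0/10) + 10^(57.7/10)) = 10·log₁₀(5319000) = 67.26 dB SPL.

67.26 dB SPL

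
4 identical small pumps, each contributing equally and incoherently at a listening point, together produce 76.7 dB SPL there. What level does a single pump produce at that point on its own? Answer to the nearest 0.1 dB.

70.7 dB SPL

4 equal incoherent sources add 10·log₁₀(4) = 6.02 dB over one source.
L_one = 76.7 − 6.02 = 70.7 dB SPL.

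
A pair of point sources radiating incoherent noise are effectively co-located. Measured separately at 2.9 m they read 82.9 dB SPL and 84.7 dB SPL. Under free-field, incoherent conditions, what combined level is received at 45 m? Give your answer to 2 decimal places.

63.09 dB SPL

Combined at 2.9 m: 10·log₁₀(10^(82.9/10)+10^(84.7/10)) = 86.903 dB SPL.
Then apply −20·log₁₀(45/2.9) = -23.816 dB → 63.09 dB SPL.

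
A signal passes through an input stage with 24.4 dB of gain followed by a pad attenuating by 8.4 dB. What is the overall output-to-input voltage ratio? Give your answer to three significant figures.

Net gain = 24.4 + (−8.4) = 16.0 dB.
Voltage ratio = 10^(16.0/20) = 6.31.

6.31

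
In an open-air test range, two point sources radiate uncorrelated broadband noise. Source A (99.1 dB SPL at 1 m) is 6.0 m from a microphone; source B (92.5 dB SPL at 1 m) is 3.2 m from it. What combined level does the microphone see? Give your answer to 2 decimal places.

At the listener: L_A = 99.1 − 20·log₁₀(6.0) = 83.537 dB; L_B = 92.5 − 20·log₁₀(3.2) = 82.397 dB.
Combined: 10·log₁₀(10^(83.537/10)+10^(82.397/10)) = 86.01 dB SPL.

86.01 dB SPL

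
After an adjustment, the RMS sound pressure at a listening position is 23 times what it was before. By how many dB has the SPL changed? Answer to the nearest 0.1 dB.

Sound pressure is an amplitude quantity: ΔL = 20·log₁₀(p₂/p₁).
20·log₁₀(23) = 27.2 dB.

27.2 dB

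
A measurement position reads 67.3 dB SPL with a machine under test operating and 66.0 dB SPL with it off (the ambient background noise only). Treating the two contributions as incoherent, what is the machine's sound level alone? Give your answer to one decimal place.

Background correction is a power subtraction:
L_src = 10·log₁₀(10^(67.3/10) − 10^(66.0/10)) = 10·log₁₀(1389000) = 61.4 dB SPL.

61.4 dB SPL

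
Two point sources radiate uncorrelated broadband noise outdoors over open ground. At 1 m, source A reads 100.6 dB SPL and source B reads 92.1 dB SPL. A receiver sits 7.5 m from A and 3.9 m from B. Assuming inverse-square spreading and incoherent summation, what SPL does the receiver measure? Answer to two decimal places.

At the listener: L_A = 100.6 − 20·log₁₀(7.5) = 83.099 dB; L_B = 92.1 − 20·log₁₀(3.9) = 80.279 dB.
Combined: 10·log₁₀(10^(83.099/10)+10^(80.279/10)) = 84.92 dB SPL.

84.92 dB SPL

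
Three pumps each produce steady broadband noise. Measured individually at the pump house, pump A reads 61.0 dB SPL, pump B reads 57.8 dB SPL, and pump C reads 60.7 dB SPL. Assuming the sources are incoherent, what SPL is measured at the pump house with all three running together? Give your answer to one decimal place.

64.8 dB SPL

Add the sources as powers (linear), then convert back to dB:
L_total = 10·log₁₀(10^(61.0/10) + 10^(57.8/10) + 10^(60.7/10)) = 10·log₁₀(3036000) = 64.8 dB SPL.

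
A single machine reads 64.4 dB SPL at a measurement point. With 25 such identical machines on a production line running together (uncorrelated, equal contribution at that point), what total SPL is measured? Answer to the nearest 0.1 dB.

78.4 dB SPL

25 equal incoherent sources raise the level by 10·log₁₀(25) = 13.98 dB.
L_total = 64.4 + 13.98 = 78.4 dB SPL.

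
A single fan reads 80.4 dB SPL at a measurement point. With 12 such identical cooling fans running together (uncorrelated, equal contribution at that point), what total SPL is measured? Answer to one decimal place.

91.2 dB SPL

12 equal incoherent sources raise the level by 10·log₁₀(12) = 10.79 dB.
L_total = 80.4 + 10.79 = 91.2 dB SPL.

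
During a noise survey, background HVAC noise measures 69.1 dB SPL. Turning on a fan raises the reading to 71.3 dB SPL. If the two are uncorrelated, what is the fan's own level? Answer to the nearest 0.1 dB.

Remove the background by subtracting linear intensities:
L_src = 10·log₁₀(10^(71.3/10) − 10^(69.1/10)) = 10·log₁₀(5361000) = 67.3 dB SPL.

67.3 dB SPL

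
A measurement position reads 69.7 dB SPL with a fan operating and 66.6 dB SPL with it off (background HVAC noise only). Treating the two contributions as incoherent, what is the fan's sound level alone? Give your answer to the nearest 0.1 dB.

66.8 dB SPL

Remove the background by subtracting linear intensities:
L_src = 10·log₁₀(10^(69.7/10) − 10^(66.6/10)) = 10·log₁₀(4762000) = 66.8 dB SPL.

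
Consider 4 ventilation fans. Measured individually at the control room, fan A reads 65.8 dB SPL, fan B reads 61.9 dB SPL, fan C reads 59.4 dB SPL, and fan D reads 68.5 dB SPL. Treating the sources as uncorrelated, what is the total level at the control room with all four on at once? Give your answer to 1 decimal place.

71.2 dB SPL

Add the sources as powers (linear), then convert back to dB:
L_total = 10·log₁₀(10^(65.8/10) + 10^(61.9/10) + 10^(59.4/10) + 10^(68.5/10)) = 10·log₁₀(13300000) = 71.2 dB SPL.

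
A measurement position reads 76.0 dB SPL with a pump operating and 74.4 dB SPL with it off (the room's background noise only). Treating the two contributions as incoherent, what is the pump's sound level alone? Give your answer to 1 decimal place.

Subtract intensities: L_src = 10·log₁₀(10^(L_total/10) − 10^(L_bg/10)).
L_src = 10·log₁₀(10^(76.0/10) − 10^(74.4/10)) = 10·log₁₀(12270000) = 70.9 dB SPL.

70.9 dB SPL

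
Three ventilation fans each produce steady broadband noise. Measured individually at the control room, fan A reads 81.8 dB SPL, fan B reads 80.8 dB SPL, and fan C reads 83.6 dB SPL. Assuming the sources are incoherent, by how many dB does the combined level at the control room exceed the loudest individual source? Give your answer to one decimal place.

3.4 dB

Uncorrelated sources add in intensity (power), not in dB.
L_total = 10·log₁₀(10^(81.8/10) + 10^(80.8/10) + 10^(83.6/10)) = 87.00 dB SPL.
Excess over the loudest (83.6 dB): 87.00 − 83.6 = 3.4 dB.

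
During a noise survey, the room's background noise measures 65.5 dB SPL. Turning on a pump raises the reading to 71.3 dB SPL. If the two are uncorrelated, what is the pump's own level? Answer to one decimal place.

70.0 dB SPL

Subtract intensities: L_src = 10·log₁₀(10^(L_total/10) − 10^(L_bg/10)).
L_src = 10·log₁₀(10^(71.3/10) − 10^(65.5/10)) = 10·log₁₀(9941000) = 70.0 dB SPL.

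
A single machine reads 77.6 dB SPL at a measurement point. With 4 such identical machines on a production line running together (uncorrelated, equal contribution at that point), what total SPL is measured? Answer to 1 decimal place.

83.6 dB SPL

4 equal incoherent sources raise the level by 10·log₁₀(4) = 6.02 dB.
L_total = 77.6 + 6.02 = 83.6 dB SPL.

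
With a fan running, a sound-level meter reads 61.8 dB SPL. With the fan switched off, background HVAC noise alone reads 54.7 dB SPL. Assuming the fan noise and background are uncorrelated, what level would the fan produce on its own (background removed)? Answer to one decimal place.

Remove the background by subtracting linear intensities:
L_src = 10·log₁₀(10^(61.8/10) − 10^(54.7/10)) = 10·log₁₀(1218000) = 60.9 dB SPL.

60.9 dB SPL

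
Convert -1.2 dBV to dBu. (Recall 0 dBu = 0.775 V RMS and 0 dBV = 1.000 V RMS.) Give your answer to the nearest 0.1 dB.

The offset between the scales is 20·log₁₀(0.775/1.000) = −2.214 dB.
So dBu = -1.2 + 2.214 = +1.0 dBu.

+1.0 dBu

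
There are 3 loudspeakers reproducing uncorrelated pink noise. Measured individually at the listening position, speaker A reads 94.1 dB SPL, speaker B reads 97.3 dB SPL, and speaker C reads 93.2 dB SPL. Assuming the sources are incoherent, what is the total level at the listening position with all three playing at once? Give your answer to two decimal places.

Uncorrelated sources add in intensity (power), not in dB.
L_total = 10·log₁₀(10^(94.1/10) + 10^(97.3/10) + 10^(93.2/10)) = 10·log₁₀(10030000000) = 100.01 dB SPL.

100.01 dB SPL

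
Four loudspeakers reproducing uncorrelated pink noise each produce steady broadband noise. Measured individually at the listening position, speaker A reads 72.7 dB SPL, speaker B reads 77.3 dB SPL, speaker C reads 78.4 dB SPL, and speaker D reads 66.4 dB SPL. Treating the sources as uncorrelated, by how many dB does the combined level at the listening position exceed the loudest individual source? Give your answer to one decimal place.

Uncorrelated sources add in intensity (power), not in dB.
L_total = 10·log₁₀(10^(72.7/10) + 10^(77.3/10) + 10^(78.4/10) + 10^(66.4/10)) = 81.64 dB SPL.
Excess over the loudest (78.4 dB): 81.64 − 78.4 = 3.2 dB.

3.2 dB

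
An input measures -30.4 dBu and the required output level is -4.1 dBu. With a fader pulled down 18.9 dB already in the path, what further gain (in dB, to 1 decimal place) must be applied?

45.2 dB

The required make-up gain is the shortfall in the dB sum.
G = -4.1 − (-30.4) + 18.9 = 45.2 dB.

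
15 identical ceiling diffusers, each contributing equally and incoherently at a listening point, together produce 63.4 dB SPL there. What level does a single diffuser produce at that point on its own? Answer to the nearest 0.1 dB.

51.6 dB SPL

15 equal incoherent sources add 10·log₁₀(15) = 11.76 dB over one source.
L_one = 63.4 − 11.76 = 51.6 dB SPL.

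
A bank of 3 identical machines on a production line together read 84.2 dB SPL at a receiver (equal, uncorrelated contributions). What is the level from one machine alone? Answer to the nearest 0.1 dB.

79.4 dB SPL

3 equal incoherent sources add 10·log₁₀(3) = 4.77 dB over one source.
L_one = 84.2 − 4.77 = 79.4 dB SPL.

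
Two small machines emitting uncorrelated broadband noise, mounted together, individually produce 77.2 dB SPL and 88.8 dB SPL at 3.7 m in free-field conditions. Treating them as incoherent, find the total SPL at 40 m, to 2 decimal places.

68.41 dB SPL

Combined at 3.7 m: 10·log₁₀(10^(77.2/10)+10^(88.8/10)) = 89.091 dB SPL.
Then apply −20·log₁₀(40/3.7) = -20.677 dB → 68.41 dB SPL.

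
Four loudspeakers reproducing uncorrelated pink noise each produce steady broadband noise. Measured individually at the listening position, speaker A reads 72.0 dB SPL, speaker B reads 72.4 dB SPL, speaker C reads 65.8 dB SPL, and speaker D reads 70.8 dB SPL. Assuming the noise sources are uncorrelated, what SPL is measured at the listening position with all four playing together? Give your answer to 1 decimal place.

Add the sources as powers (linear), then convert back to dB:
L_total = 10·log₁₀(10^(72.0/10) + 10^(72.4/10) + 10^(65.8/10) + 10^(70.8/10)) = 10·log₁₀(49050000) = 76.9 dB SPL.

76.9 dB SPL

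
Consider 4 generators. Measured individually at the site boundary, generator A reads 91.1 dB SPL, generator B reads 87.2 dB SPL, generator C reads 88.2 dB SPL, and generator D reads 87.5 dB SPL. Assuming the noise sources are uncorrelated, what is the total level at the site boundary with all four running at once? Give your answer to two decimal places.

94.82 dB SPL

Add the sources as powers (linear), then convert back to dB:
L_total = 10·log₁₀(10^(91.1/10) + 10^(87.2/10) + 10^(88.2/10) + 10^(87.5/10)) = 10·log₁₀(3036000000) = 94.82 dB SPL.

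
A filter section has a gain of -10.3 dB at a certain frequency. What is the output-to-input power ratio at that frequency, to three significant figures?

0.0933

Power ratio = 10^(dB/10).
10^(-10.3/10) = 10^(-1.030) = 0.0933.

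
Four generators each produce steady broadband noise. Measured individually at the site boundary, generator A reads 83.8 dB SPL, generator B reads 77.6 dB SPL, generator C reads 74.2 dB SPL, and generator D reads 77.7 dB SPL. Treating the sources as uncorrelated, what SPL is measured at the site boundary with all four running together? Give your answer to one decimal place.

85.8 dB SPL

Uncorrelated sources add in intensity (power), not in dB.
L_total = 10·log₁₀(10^(83.8/10) + 10^(77.6/10) + 10^(74.2/10) + 10^(77.7/10)) = 10·log₁₀(382600000) = 85.8 dB SPL.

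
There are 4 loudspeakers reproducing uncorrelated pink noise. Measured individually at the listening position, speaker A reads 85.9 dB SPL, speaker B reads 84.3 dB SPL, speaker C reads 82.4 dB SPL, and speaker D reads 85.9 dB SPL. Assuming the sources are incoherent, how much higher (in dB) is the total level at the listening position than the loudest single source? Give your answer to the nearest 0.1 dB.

5.0 dB

Incoherent sources sum as intensities:
L_total = 10·log₁₀(10^(85.9/10) + 10^(84.3/10) + 10^(82.4/10) + 10^(85.9/10)) = 90.87 dB SPL.
Excess over the loudest (85.9 dB): 90.87 − 85.9 = 5.0 dB.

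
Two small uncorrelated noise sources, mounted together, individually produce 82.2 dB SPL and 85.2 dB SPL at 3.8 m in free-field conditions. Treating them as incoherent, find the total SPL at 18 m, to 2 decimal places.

73.45 dB SPL

Combined at 3.8 m: 10·log₁₀(10^(82.2/10)+10^(85.2/10)) = 86.964 dB SPL.
Then apply −20·log₁₀(18/3.8) = -13.510 dB → 73.45 dB SPL.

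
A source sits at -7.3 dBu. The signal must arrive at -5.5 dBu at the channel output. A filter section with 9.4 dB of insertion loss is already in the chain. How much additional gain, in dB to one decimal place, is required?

11.2 dB

The required make-up gain is the shortfall in the dB sum.
G = -5.5 − (-7.3) + 9.4 = 11.2 dB.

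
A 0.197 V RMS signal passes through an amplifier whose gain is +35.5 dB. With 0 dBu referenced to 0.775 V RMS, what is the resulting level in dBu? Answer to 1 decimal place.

Input level: 20·log₁₀(0.197/0.775) = -11.90 dBu.
Output: -11.90 + 35.5 = +23.6 dBu.

+23.6 dBu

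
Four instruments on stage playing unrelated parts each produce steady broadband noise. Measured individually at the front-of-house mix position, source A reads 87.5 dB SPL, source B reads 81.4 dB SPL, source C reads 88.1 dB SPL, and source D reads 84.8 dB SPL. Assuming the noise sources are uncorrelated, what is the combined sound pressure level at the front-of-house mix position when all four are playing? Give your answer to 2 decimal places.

92.17 dB SPL

Uncorrelated sources add in intensity (power), not in dB.
L_total = 10·log₁₀(10^(87.5/10) + 10^(81.4/10) + 10^(88.1/10) + 10^(84.8/10)) = 10·log₁₀(1648000000) = 92.17 dB SPL.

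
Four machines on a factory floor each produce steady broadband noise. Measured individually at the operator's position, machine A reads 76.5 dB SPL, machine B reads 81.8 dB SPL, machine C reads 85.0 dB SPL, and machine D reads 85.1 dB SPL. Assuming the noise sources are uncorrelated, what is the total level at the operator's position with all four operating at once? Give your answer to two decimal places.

Add the sources as powers (linear), then convert back to dB:
L_total = 10·log₁₀(10^(76.5/10) + 10^(81.8/10) + 10^(85.0/10) + 10^(85.1/10)) = 10·log₁₀(835800000) = 89.22 dB SPL.

89.22 dB SPL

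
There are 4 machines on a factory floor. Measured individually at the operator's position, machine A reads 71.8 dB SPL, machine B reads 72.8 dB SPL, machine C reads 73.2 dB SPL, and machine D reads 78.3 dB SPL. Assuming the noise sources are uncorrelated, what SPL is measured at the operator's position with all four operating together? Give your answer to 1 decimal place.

80.9 dB SPL

Incoherent sources sum as intensities:
L_total = 10·log₁₀(10^(71.8/10) + 10^(72.8/10) + 10^(73.2/10) + 10^(78.3/10)) = 10·log₁₀(122700000) = 80.9 dB SPL.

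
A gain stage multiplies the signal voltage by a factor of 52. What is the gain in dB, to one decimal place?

For a voltage ratio, dB = 20·log₁₀(V₂/V₁).
20·log₁₀(52) = 34.3 dB.

34.3 dB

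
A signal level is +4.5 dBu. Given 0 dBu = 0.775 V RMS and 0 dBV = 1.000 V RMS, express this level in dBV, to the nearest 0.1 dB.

+2.3 dBV

The offset between the scales is 20·log₁₀(0.775/1.000) = −2.214 dB.
So dBV = +4.5 − 2.214 = +2.3 dBV.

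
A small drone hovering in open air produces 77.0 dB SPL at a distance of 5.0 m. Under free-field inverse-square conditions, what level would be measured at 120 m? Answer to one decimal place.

49.4 dB SPL

Free-field point source: level drops by 20·log₁₀ of the distance ratio.
ΔL = −20·log₁₀(120/5.0) = -27.60 dB, so L₂ = 77.0 + (-27.60) = 49.4 dB SPL.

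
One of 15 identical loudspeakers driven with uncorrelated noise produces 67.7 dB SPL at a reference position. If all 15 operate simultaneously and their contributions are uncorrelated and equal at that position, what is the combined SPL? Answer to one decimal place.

79.5 dB SPL

15 equal incoherent sources raise the level by 10·log₁₀(15) = 11.76 dB.
L_total = 67.7 + 11.76 = 79.5 dB SPL.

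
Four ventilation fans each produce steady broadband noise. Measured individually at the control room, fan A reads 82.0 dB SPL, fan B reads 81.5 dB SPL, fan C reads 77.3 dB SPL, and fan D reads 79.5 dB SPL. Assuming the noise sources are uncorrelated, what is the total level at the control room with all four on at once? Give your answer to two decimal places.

Add the sources as powers (linear), then convert back to dB:
L_total = 10·log₁₀(10^(82.0/10) + 10^(81.5/10) + 10^(77.3/10) + 10^(79.5/10)) = 10·log₁₀(442600000) = 86.46 dB SPL.

86.46 dB SPL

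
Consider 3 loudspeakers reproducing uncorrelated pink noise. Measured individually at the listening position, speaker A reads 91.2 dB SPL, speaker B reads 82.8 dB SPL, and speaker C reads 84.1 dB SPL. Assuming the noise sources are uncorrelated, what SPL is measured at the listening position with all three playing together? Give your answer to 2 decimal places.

92.47 dB SPL

Add the sources as powers (linear), then convert back to dB:
L_total = 10·log₁₀(10^(91.2/10) + 10^(82.8/10) + 10^(84.1/10)) = 10·log₁₀(1766000000) = 92.47 dB SPL.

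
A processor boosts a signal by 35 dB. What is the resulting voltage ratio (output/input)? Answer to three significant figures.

56.2

Voltage ratio = 10^(dB/20).
10^(35/20) = 10^(1.750) = 56.2.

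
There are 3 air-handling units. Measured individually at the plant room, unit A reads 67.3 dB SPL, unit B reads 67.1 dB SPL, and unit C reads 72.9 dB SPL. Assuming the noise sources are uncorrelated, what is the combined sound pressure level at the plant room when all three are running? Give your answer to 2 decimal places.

74.77 dB SPL

Incoherent sources sum as intensities:
L_total = 10·log₁₀(10^(67.3/10) + 10^(67.1/10) + 10^(72.9/10)) = 10·log₁₀(30000000) = 74.77 dB SPL.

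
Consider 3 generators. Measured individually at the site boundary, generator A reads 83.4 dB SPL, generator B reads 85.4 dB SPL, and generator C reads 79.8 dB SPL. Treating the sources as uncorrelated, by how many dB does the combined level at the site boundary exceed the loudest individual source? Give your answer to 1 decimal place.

2.8 dB

Add the sources as powers (linear), then convert back to dB:
L_total = 10·log₁₀(10^(83.4/10) + 10^(85.4/10) + 10^(79.8/10)) = 88.20 dB SPL.
Excess over the loudest (85.4 dB): 88.20 − 85.4 = 2.8 dB.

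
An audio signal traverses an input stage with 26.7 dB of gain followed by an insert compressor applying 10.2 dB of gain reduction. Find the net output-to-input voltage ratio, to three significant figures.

6.68

Net gain = 26.7 + (−10.2) = 16.5 dB.
Voltage ratio = 10^(16.5/20) = 6.68.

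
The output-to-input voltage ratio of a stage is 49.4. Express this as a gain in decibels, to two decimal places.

33.87 dB

Voltage ratio → dB uses the 20·log₁₀ form:
20·log₁₀(49.4) = 33.87 dB.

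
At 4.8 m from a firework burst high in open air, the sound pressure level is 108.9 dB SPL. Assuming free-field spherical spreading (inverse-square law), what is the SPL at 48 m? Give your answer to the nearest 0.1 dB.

88.9 dB SPL

Inverse-square spreading gives ΔL = −20·log₁₀(d₂/d₁).
ΔL = −20·log₁₀(48/4.8) = -20.00 dB, so L₂ = 108.9 + (-20.00) = 88.9 dB SPL.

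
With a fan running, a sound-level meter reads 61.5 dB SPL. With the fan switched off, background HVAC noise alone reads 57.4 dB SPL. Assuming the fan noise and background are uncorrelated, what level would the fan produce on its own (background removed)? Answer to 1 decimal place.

59.4 dB SPL

Background correction is a power subtraction:
L_src = 10·log₁₀(10^(61.5/10) − 10^(57.4/10)) = 10·log₁₀(863000) = 59.4 dB SPL.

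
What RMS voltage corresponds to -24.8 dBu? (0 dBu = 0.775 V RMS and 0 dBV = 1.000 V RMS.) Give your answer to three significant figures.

V = 0.775 V × 10^(-24.8/20).
= 0.775 × 0.05754 = 0.0446 V.

0.0446 V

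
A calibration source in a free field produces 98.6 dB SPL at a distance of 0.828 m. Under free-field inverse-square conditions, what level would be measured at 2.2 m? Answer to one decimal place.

Free-field point source: level drops by 20·log₁₀ of the distance ratio.
ΔL = −20·log₁₀(2.2/0.828) = -8.49 dB, so L₂ = 98.6 + (-8.49) = 90.1 dB SPL.

90.1 dB SPL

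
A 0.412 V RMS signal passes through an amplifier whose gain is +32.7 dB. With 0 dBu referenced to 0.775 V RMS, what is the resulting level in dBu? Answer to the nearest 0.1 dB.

Input level: 20·log₁₀(0.412/0.775) = -5.49 dBu.
Output: -5.49 + 32.7 = +27.2 dBu.

+27.2 dBu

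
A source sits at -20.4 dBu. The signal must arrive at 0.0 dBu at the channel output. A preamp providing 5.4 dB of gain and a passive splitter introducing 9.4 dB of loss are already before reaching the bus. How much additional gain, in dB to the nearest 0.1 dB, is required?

24.4 dB

The required make-up gain is the shortfall in the dB sum.
G = 0.0 − (-20.4) − 5.4 + 9.4 = 24.4 dB.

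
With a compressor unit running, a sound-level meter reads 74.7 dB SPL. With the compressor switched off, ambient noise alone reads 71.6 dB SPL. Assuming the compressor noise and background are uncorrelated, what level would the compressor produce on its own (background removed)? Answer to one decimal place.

Remove the background by subtracting linear intensities:
L_src = 10·log₁₀(10^(74.7/10) − 10^(71.6/10)) = 10·log₁₀(15060000) = 71.8 dB SPL.

71.8 dB SPL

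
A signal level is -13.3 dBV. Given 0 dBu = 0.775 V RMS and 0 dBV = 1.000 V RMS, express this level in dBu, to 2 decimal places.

The offset between the scales is 20·log₁₀(0.775/1.000) = −2.214 dB.
So dBu = -13.3 + 2.214 = -11.09 dBu.

-11.09 dBu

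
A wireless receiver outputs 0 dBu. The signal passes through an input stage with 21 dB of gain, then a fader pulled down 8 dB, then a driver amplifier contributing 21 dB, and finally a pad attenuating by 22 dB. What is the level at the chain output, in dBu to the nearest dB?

Cascaded gains and losses add directly in dB.
0 + 21 − 8 + 21 − 22 = +12 dBu.

+12 dBu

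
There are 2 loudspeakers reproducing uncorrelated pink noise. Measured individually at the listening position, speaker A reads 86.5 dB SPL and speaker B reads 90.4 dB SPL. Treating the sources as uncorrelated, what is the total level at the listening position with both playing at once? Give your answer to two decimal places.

91.88 dB SPL

Add the sources as powers (linear), then convert back to dB:
L_total = 10·log₁₀(10^(86.5/10) + 10^(90.4/10)) = 10·log₁₀(1543000000) = 91.88 dB SPL.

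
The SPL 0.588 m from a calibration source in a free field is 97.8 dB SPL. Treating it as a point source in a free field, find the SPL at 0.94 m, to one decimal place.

93.7 dB SPL

Inverse-square spreading gives ΔL = −20·log₁₀(d₂/d₁).
ΔL = −20·log₁₀(0.94/0.588) = -4.08 dB, so L₂ = 97.8 + (-4.08) = 93.7 dB SPL.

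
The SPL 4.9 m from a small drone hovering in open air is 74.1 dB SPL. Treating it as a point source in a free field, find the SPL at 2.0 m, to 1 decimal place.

For a point source in a free field, ΔL = −20·log₁₀(d₂/d₁).
ΔL = −20·log₁₀(2.0/4.9) = 7.78 dB, so L₂ = 74.1 + (7.78) = 81.9 dB SPL.

81.9 dB SPL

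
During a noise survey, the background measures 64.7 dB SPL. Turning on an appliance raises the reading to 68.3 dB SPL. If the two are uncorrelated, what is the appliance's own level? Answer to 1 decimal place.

Remove the background by subtracting linear intensities:
L_src = 10·log₁₀(10^(68.3/10) − 10^(64.7/10)) = 10·log₁₀(3810000) = 65.8 dB SPL.

65.8 dB SPL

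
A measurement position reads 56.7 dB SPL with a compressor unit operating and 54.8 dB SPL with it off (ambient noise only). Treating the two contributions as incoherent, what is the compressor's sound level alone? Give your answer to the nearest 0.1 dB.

52.2 dB SPL

Background correction is a power subtraction:
L_src = 10·log₁₀(10^(56.7/10) − 10^(54.8/10)) = 10·log₁₀(165700) = 52.2 dB SPL.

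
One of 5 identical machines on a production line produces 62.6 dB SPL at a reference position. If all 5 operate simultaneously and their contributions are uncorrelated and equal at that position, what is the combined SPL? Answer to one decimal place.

69.6 dB SPL

5 equal incoherent sources raise the level by 10·log₁₀(5) = 6.99 dB.
L_total = 62.6 + 6.99 = 69.6 dB SPL.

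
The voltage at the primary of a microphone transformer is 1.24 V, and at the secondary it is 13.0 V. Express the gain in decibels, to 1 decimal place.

Voltage is an amplitude quantity, so gain = 20·log₁₀(V_out/V_in).
20·log₁₀(13.0/1.24) = 20·log₁₀(10.48) = 20.4 dB.

20.4 dB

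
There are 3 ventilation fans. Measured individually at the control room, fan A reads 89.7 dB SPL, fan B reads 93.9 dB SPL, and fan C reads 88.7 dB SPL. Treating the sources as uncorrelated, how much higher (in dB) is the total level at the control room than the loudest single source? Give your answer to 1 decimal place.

2.3 dB

Incoherent sources sum as intensities:
L_total = 10·log₁₀(10^(89.7/10) + 10^(93.9/10) + 10^(88.7/10)) = 96.16 dB SPL.
Excess over the loudest (93.9 dB): 96.16 − 93.9 = 2.3 dB.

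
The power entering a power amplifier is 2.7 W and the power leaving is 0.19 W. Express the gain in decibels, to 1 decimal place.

-11.5 dB

For a power ratio, dB = 10·log₁₀(P₂/P₁).
10·log₁₀(0.19/2.7) = 10·log₁₀(0.07037) = -11.5 dB.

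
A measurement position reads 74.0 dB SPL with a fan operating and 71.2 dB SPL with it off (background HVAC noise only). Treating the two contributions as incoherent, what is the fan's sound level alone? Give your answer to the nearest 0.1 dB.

70.8 dB SPL

Remove the background by subtracting linear intensities:
L_src = 10·log₁₀(10^(74.0/10) − 10^(71.2/10)) = 10·log₁₀(11940000) = 70.8 dB SPL.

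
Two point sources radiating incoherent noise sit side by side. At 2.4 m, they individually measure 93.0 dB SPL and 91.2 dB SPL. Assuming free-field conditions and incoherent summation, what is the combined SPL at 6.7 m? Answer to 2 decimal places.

Combined at 2.4 m: 10·log₁₀(10^(93.0/10)+10^(91.2/10)) = 95.203 dB SPL.
Then apply −20·log₁₀(6.7/2.4) = -8.917 dB → 86.29 dB SPL.

86.29 dB SPL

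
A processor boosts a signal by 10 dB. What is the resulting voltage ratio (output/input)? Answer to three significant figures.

3.16

Voltage ratio = 10^(dB/20).
10^(10/20) = 10^(0.5000) = 3.16.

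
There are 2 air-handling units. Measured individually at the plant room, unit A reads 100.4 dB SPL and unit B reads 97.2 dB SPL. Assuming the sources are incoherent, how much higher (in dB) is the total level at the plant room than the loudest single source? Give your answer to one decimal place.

1.7 dB

Uncorrelated sources add in intensity (power), not in dB.
L_total = 10·log₁₀(10^(100.4/10) + 10^(97.2/10)) = 102.10 dB SPL.
Excess over the loudest (100.4 dB): 102.10 − 100.4 = 1.7 dB.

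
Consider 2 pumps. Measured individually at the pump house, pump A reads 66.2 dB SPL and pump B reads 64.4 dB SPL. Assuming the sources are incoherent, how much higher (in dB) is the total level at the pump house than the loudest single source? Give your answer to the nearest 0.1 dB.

Uncorrelated sources add in intensity (power), not in dB.
L_total = 10·log₁₀(10^(66.2/10) + 10^(64.4/10)) = 68.40 dB SPL.
Excess over the loudest (66.2 dB): 68.40 − 66.2 = 2.2 dB.

2.2 dB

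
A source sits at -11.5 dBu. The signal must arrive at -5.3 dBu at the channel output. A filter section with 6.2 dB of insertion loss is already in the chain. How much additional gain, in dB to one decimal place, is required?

The required make-up gain is the shortfall in the dB sum.
G = -5.3 − (-11.5) + 6.2 = 12.4 dB.

12.4 dB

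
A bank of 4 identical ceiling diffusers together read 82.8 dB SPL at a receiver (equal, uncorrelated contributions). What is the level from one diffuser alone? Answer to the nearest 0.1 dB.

76.8 dB SPL

4 equal incoherent sources add 10·log₁₀(4) = 6.02 dB over one source.
L_one = 82.8 − 6.02 = 76.8 dB SPL.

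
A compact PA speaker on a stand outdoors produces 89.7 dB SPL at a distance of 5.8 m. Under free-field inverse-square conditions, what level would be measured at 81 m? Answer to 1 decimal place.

66.8 dB SPL

Inverse-square spreading gives ΔL = −20·log₁₀(d₂/d₁).
ΔL = −20·log₁₀(81/5.8) = -22.90 dB, so L₂ = 89.7 + (-22.90) = 66.8 dB SPL.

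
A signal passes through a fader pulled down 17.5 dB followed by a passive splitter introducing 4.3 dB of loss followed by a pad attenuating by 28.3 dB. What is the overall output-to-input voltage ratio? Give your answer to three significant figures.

0.00313

Net gain = (−17.5) + (−4.3) + (−28.3) = -50.1 dB.
Voltage ratio = 10^(-50.1/20) = 0.00313.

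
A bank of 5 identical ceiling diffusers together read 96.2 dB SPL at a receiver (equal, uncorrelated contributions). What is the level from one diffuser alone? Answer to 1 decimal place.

89.2 dB SPL

5 equal incoherent sources add 10·log₁₀(5) = 6.99 dB over one source.
L_one = 96.2 − 6.99 = 89.2 dB SPL.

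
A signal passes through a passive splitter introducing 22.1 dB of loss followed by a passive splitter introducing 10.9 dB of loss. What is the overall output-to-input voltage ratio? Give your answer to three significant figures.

0.0224

Net gain = (−22.1) + (−10.9) = -33.0 dB.
Voltage ratio = 10^(-33.0/20) = 0.0224.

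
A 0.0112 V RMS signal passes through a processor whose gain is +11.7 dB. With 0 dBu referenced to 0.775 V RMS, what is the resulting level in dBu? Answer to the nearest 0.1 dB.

-25.1 dBu

Input level: 20·log₁₀(0.0112/0.775) = -36.80 dBu.
Output: -36.80 + 11.7 = -25.1 dBu.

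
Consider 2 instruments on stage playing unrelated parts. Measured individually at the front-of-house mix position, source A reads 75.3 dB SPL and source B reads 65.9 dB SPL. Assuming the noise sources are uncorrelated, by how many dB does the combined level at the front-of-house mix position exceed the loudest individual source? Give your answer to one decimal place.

0.5 dB

Add the sources as powers (linear), then convert back to dB:
L_total = 10·log₁₀(10^(75.3/10) + 10^(65.9/10)) = 75.77 dB SPL.
Excess over the loudest (75.3 dB): 75.77 − 75.3 = 0.5 dB.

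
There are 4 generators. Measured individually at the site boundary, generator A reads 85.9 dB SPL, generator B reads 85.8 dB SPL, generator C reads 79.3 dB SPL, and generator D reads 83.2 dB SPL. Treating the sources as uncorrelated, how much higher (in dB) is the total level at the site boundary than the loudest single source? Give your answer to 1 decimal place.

4.4 dB

Incoherent sources sum as intensities:
L_total = 10·log₁₀(10^(85.9/10) + 10^(85.8/10) + 10^(79.3/10) + 10^(83.2/10)) = 90.27 dB SPL.
Excess over the loudest (85.9 dB): 90.27 − 85.9 = 4.4 dB.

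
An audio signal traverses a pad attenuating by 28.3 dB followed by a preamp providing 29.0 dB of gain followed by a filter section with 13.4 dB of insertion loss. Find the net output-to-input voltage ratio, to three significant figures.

0.232

Net gain = (−28.3) + 29.0 + (−13.4) = -12.7 dB.
Voltage ratio = 10^(-12.7/20) = 0.232.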